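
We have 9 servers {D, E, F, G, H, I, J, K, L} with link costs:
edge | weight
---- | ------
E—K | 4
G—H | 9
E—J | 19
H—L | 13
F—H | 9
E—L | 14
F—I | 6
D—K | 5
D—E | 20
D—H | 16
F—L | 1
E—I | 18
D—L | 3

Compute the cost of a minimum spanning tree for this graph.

56

Sort edges by weight, then run Kruskal:
F—L (1): add — endpoints in different components.
D—L (3): add — endpoints in different components.
E—K (4): add — endpoints in different components.
D—K (5): add — endpoints in different components.
F—I (6): add — endpoints in different components.
F—H (9): add — endpoints in different components.
G—H (9): add — endpoints in different components.
H—L (13): skip — H and L already connected.
E—L (14): skip — E and L already connected.
D—H (16): skip — D and H already connected.
E—I (18): skip — E and I already connected.
E—J (19): add — endpoints in different components.
MST edges: F—L, D—L, E—K, D—K, F—I, F—H, G—H, E—J; total weight 1+3+4+5+6+9+9+19 = 56.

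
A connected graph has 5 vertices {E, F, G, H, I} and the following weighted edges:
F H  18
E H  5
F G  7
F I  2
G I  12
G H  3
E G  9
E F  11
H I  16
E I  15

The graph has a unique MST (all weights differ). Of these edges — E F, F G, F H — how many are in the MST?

1

Kruskal's algorithm — process edges by increasing weight (ties by edge label):
F I (2): add. Components now {E} {F,I} {G} {H}
G H (3): add. Components now {E} {F,I} {G,H}
E H (5): add. Components now {E,G,H} {F,I}
F G (7): add. Components now {E,F,G,H,I}
MST edge set: {F I, G H, E H, F G}.
Of the listed edges, {F G} are in the MST → 1.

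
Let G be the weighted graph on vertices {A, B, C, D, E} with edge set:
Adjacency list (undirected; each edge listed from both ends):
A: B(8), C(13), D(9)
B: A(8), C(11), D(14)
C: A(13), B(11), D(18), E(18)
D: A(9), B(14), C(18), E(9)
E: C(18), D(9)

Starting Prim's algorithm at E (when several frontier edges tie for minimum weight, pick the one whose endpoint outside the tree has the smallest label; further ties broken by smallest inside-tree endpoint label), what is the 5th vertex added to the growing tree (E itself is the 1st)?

Grow the tree from E using Prim:
Step 1: cheapest edge leaving the tree is D E (9); add D.
Step 2: cheapest edge leaving the tree is A D (9); add A.
Step 3: cheapest edge leaving the tree is A B (8); add B.
Step 4: cheapest edge leaving the tree is B C (11); add C.
Vertex order: E, D, A, B, C. The 5th vertex is C.

C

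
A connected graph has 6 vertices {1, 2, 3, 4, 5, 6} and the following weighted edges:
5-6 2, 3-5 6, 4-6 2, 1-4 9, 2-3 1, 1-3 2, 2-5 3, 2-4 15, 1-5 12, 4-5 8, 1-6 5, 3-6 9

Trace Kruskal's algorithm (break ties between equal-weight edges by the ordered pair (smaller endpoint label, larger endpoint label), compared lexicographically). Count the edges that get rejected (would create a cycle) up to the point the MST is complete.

Sort edges by weight, then run Kruskal:
2-3 (1): add. Components now {1} {2,3} {4} {5} {6}
1-3 (2): add. Components now {1,2,3} {4} {5} {6}
4-6 (2): add. Components now {1,2,3} {4,6} {5}
5-6 (2): add. Components now {1,2,3} {4,5,6}
2-5 (3): add. Components now {1,2,3,4,5,6}
Edges rejected before the tree was complete: 0.

0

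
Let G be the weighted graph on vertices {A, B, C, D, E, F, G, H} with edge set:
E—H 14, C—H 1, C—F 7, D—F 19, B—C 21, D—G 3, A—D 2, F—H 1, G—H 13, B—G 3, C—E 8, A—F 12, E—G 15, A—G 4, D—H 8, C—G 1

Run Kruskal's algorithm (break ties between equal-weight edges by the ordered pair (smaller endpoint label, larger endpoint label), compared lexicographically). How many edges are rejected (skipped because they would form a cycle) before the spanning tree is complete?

2

Kruskal's algorithm — process edges by increasing weight (ties by edge label):
C—G (1): add — endpoints in different components.
C—H (1): add — endpoints in different components.
F—H (1): add — endpoints in different components.
A—D (2): add — endpoints in different components.
B—G (3): add — endpoints in different components.
D—G (3): add — endpoints in different components.
A—G (4): skip — A and G already connected.
C—F (7): skip — C and F already connected.
C—E (8): add — endpoints in different components.
Edges rejected before the tree was complete: 2.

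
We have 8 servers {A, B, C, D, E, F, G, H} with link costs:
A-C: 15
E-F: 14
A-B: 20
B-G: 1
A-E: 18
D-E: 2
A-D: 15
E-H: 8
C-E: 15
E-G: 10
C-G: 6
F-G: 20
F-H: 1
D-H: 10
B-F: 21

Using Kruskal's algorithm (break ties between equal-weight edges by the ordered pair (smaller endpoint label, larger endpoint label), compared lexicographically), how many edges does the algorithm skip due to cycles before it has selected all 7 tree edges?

Kruskal: consider edges lightest-first.
B-G (1): add — endpoints in different components.
F-H (1): add — endpoints in different components.
D-E (2): add — endpoints in different components.
C-G (6): add — endpoints in different components.
E-H (8): add — endpoints in different components.
D-H (10): skip — D and H already connected.
E-G (10): add — endpoints in different components.
E-F (14): skip — E and F already connected.
A-C (15): add — endpoints in different components.
Edges rejected before the tree was complete: 2.

2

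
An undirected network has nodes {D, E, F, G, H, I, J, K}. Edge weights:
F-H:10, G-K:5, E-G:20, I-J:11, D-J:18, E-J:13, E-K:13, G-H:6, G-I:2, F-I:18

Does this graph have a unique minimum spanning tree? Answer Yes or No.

Kruskal: consider edges lightest-first.
G-I (2): add — endpoints in different components.
G-K (5): add — endpoints in different components.
G-H (6): add — endpoints in different components.
F-H (10): add — endpoints in different components.
I-J (11): add — endpoints in different components.
E-J (13): add — endpoints in different components.
E-K (13): skip — E and K already connected.
D-J (18): add — endpoints in different components.
Non-tree edge E-K has weight 13, equal to the heaviest edge on its tree cycle — swapping gives another MST of the same weight. Not unique.

No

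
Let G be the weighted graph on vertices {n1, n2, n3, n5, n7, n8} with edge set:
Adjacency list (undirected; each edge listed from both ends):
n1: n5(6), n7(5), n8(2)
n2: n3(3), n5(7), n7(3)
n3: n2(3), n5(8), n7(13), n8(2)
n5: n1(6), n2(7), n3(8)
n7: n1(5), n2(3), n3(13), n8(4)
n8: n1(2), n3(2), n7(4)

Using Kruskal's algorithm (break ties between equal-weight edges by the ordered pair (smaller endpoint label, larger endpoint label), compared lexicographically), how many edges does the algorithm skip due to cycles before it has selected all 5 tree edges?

Kruskal: consider edges lightest-first.
n1-n8 (2): add — endpoints in different components.
n3-n8 (2): add — endpoints in different components.
n2-n3 (3): add — endpoints in different components.
n2-n7 (3): add — endpoints in different components.
n7-n8 (4): skip — n8 and n7 already connected.
n1-n7 (5): skip — n1 and n7 already connected.
n1-n5 (6): add — endpoints in different components.
Edges rejected before the tree was complete: 2.

2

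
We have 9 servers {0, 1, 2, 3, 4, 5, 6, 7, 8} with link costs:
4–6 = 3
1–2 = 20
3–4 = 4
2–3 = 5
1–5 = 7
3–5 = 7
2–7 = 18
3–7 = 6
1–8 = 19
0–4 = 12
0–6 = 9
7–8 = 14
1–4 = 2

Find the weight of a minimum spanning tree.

Kruskal: consider edges lightest-first.
1–4 (2): add — endpoints in different components.
4–6 (3): add — endpoints in different components.
3–4 (4): add — endpoints in different components.
2–3 (5): add — endpoints in different components.
3–7 (6): add — endpoints in different components.
1–5 (7): add — endpoints in different components.
3–5 (7): skip — 3 and 5 already connected.
0–6 (9): add — endpoints in different components.
0–4 (12): skip — 0 and 4 already connected.
7–8 (14): add — endpoints in different components.
MST edges: 1–4, 4–6, 3–4, 2–3, 3–7, 1–5, 0–6, 7–8; total weight 2+3+4+5+6+7+9+14 = 50.

50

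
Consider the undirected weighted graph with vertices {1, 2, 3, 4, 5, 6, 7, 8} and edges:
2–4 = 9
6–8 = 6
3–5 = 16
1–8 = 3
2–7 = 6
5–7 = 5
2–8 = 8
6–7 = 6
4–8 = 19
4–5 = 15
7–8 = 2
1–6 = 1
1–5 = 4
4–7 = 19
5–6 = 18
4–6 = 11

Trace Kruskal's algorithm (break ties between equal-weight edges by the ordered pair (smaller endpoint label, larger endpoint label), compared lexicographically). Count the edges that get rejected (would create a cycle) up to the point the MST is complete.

6

Kruskal: consider edges lightest-first.
1–6 (1): add — endpoints in different components.
7–8 (2): add — endpoints in different components.
1–8 (3): add — endpoints in different components.
1–5 (4): add — endpoints in different components.
5–7 (5): skip — 5 and 7 already connected.
2–7 (6): add — endpoints in different components.
6–7 (6): skip — 6 and 7 already connected.
6–8 (6): skip — 6 and 8 already connected.
2–8 (8): skip — 2 and 8 already connected.
2–4 (9): add — endpoints in different components.
4–6 (11): skip — 4 and 6 already connected.
4–5 (15): skip — 4 and 5 already connected.
3–5 (16): add — endpoints in different components.
Edges rejected before the tree was complete: 6.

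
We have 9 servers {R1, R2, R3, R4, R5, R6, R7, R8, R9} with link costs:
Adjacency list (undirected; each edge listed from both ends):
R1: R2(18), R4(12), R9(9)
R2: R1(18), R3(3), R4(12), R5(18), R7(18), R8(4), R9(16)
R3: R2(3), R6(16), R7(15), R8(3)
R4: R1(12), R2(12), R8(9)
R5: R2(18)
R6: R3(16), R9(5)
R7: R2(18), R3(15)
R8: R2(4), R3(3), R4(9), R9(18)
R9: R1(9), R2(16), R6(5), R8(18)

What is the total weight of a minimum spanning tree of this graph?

74

Grow the tree from R3 using Prim:
Step 1: cheapest edge leaving the tree is R2 R3 (3); add R2.
Step 2: cheapest edge leaving the tree is R3 R8 (3); add R8.
Step 3: cheapest edge leaving the tree is R4 R8 (9); add R4.
Step 4: cheapest edge leaving the tree is R1 R4 (12); add R1.
Step 5: cheapest edge leaving the tree is R1 R9 (9); add R9.
Step 6: cheapest edge leaving the tree is R6 R9 (5); add R6.
Step 7: cheapest edge leaving the tree is R3 R7 (15); add R7.
Step 8: cheapest edge leaving the tree is R2 R5 (18); add R5.
MST edges: R2 R3, R3 R8, R4 R8, R1 R4, R1 R9, R6 R9, R3 R7, R2 R5; total weight 3+3+9+12+9+5+15+18 = 74.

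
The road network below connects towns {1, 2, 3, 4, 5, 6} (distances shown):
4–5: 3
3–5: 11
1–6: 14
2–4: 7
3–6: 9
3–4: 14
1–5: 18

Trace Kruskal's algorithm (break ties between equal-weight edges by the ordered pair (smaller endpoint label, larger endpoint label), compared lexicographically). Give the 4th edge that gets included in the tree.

Kruskal's algorithm — process edges by increasing weight (ties by edge label):
4–5 (3): add — endpoints in different components.
2–4 (7): add — endpoints in different components.
3–6 (9): add — endpoints in different components.
3–5 (11): add — endpoints in different components.
1–6 (14): add — endpoints in different components.
The 4th edge added is 3–5.

3-5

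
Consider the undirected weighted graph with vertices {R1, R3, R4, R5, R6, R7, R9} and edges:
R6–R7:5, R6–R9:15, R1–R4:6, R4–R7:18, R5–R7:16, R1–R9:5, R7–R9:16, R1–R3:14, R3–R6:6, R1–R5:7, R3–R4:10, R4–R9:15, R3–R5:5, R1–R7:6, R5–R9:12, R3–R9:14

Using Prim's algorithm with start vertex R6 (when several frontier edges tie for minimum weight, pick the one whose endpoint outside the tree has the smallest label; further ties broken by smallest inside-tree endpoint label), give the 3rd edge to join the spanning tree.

R1-R9

Grow the tree from R6 using Prim:
Step 1: cheapest edge leaving the tree is R6–R7 (5); add R7.
Step 2: cheapest edge leaving the tree is R1–R7 (6); add R1.
Step 3: cheapest edge leaving the tree is R1–R9 (5); add R9.
Step 4: cheapest edge leaving the tree is R3–R6 (6); add R3.
Step 5: cheapest edge leaving the tree is R3–R5 (5); add R5.
Step 6: cheapest edge leaving the tree is R1–R4 (6); add R4.
The 3rd edge added is R1–R9.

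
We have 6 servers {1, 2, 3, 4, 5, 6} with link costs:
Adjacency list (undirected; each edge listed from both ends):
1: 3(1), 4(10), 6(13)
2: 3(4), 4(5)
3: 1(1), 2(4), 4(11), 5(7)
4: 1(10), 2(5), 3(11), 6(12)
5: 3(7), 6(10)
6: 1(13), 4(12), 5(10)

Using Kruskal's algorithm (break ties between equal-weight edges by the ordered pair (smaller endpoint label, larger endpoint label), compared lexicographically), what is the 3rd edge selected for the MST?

2-4

Sort edges by weight, then run Kruskal:
1 3 (1): add — endpoints in different components.
2 3 (4): add — endpoints in different components.
2 4 (5): add — endpoints in different components.
3 5 (7): add — endpoints in different components.
1 4 (10): skip — 1 and 4 already connected.
5 6 (10): add — endpoints in different components.
The 3rd edge added is 2 4.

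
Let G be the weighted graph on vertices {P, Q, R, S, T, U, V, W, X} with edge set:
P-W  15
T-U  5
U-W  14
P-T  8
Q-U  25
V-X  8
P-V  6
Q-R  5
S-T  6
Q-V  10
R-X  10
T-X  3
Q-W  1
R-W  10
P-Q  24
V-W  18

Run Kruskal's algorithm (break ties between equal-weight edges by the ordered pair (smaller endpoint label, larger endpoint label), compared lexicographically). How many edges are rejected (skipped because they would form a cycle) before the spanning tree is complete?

1

Sort edges by weight, then run Kruskal:
Q-W (1): add — endpoints in different components.
T-X (3): add — endpoints in different components.
Q-R (5): add — endpoints in different components.
T-U (5): add — endpoints in different components.
P-V (6): add — endpoints in different components.
S-T (6): add — endpoints in different components.
P-T (8): add — endpoints in different components.
V-X (8): skip — V and X already connected.
Q-V (10): add — endpoints in different components.
Edges rejected before the tree was complete: 1.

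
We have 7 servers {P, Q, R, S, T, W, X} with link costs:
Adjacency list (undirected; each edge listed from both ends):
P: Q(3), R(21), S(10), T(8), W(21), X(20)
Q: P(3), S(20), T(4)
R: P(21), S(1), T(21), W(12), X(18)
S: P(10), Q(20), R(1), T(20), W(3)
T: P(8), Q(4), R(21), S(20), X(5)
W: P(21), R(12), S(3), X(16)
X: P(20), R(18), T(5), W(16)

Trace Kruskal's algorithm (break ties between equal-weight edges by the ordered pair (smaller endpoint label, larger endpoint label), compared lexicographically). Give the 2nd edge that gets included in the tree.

P-Q

Kruskal: consider edges lightest-first.
R-S (1): add. Components now {R,S} {W} {P} {X} {T} {Q}
P-Q (3): add. Components now {R,S} {W} {P,Q} {X} {T}
S-W (3): add. Components now {R,S,W} {P,Q} {X} {T}
Q-T (4): add. Components now {R,S,W} {P,Q,T} {X}
T-X (5): add. Components now {R,S,W} {P,Q,T,X}
P-T (8): skip — P and T already connected.
P-S (10): add. Components now {P,Q,R,S,T,W,X}
The 2nd edge added is P-Q.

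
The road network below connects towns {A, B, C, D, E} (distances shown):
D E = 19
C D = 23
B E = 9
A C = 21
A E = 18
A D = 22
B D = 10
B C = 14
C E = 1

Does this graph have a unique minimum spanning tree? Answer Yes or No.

Kruskal's algorithm — process edges by increasing weight (ties by edge label):
C E (1): add — endpoints in different components.
B E (9): add — endpoints in different components.
B D (10): add — endpoints in different components.
B C (14): skip — B and C already connected.
A E (18): add — endpoints in different components.
Every non-tree edge has weight strictly greater than the heaviest edge on the tree path between its endpoints, so the MST is unique.

Yes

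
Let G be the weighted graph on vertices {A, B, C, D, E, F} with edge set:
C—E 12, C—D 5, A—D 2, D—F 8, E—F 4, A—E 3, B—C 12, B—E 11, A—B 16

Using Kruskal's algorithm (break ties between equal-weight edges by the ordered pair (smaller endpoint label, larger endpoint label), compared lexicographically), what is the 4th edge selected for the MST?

C-D

Kruskal's algorithm — process edges by increasing weight (ties by edge label):
A—D (2): add — endpoints in different components.
A—E (3): add — endpoints in different components.
E—F (4): add — endpoints in different components.
C—D (5): add — endpoints in different components.
D—F (8): skip — D and F already connected.
B—E (11): add — endpoints in different components.
The 4th edge added is C—D.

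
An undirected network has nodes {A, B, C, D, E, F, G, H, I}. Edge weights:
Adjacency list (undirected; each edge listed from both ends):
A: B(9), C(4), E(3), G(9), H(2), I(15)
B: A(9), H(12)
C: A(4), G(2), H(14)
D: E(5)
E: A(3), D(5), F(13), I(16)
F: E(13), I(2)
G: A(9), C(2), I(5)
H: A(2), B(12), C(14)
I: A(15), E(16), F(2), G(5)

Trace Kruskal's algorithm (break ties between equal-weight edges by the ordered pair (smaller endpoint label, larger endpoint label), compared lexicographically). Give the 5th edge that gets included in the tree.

Kruskal's algorithm — process edges by increasing weight (ties by edge label):
A-H (2): add — endpoints in different components.
C-G (2): add — endpoints in different components.
F-I (2): add — endpoints in different components.
A-E (3): add — endpoints in different components.
A-C (4): add — endpoints in different components.
D-E (5): add — endpoints in different components.
G-I (5): add — endpoints in different components.
A-B (9): add — endpoints in different components.
The 5th edge added is A-C.

A-C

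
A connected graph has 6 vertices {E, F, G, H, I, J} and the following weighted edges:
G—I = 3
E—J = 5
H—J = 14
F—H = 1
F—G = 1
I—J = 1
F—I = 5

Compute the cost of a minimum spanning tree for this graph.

Sort edges by weight, then run Kruskal:
F—G (1): add — endpoints in different components.
F—H (1): add — endpoints in different components.
I—J (1): add — endpoints in different components.
G—I (3): add — endpoints in different components.
E—J (5): add — endpoints in different components.
MST edges: F—G, F—H, I—J, G—I, E—J; total weight 1+1+1+3+5 = 11.

11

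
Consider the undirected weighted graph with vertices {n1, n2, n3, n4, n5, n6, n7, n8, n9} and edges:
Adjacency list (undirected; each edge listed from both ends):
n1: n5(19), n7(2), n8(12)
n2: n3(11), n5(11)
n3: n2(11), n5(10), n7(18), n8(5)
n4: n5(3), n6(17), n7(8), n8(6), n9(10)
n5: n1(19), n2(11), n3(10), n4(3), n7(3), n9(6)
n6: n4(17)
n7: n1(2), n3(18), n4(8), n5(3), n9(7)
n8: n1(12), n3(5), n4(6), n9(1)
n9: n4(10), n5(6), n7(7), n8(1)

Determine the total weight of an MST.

Sort edges by weight, then run Kruskal:
n8 n9 (1): add — endpoints in different components.
n1 n7 (2): add — endpoints in different components.
n4 n5 (3): add — endpoints in different components.
n5 n7 (3): add — endpoints in different components.
n3 n8 (5): add — endpoints in different components.
n4 n8 (6): add — endpoints in different components.
n5 n9 (6): skip — n5 and n9 already connected.
n7 n9 (7): skip — n7 and n9 already connected.
n4 n7 (8): skip — n7 and n4 already connected.
n3 n5 (10): skip — n5 and n3 already connected.
n4 n9 (10): skip — n4 and n9 already connected.
n2 n3 (11): add — endpoints in different components.
n2 n5 (11): skip — n5 and n2 already connected.
n1 n8 (12): skip — n1 and n8 already connected.
n4 n6 (17): add — endpoints in different components.
MST edges: n8 n9, n1 n7, n4 n5, n5 n7, n3 n8, n4 n8, n2 n3, n4 n6; total weight 1+2+3+3+5+6+11+17 = 48.

48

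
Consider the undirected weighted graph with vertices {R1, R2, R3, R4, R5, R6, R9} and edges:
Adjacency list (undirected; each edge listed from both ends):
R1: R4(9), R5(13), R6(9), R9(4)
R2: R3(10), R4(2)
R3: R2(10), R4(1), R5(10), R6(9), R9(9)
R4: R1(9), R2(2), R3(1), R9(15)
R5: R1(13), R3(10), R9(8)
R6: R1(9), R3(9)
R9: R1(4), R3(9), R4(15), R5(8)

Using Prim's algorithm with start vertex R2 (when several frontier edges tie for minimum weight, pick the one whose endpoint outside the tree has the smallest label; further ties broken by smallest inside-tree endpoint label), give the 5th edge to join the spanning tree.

Prim, starting at R2.
Step 1: frontier [R2 R4 2, R2 R3 10] → take R2 R4 (2); add R4.
Step 2: frontier [R2 R3 10, R3 R4 1, R1 R4 9, R4 R9 15] → take R3 R4 (1); add R3.
Step 3: frontier [R3 R6 9, R3 R9 9, R3 R5 10, R1 R4 9, R4 R9 15] → take R1 R4 (9); add R1.
Step 4: frontier [R1 R9 4, R1 R6 9, R1 R5 13, R3 R6 9, R3 R9 9, R3 R5 10, R4 R9 15] → take R1 R9 (4); add R9.
Step 5: frontier [R1 R6 9, R1 R5 13, R3 R6 9, R3 R5 10, R5 R9 8] → take R5 R9 (8); add R5.
Step 6: frontier [R1 R6 9, R3 R6 9] → take R1 R6 (9); add R6.
The 5th edge added is R5 R9.

R5-R9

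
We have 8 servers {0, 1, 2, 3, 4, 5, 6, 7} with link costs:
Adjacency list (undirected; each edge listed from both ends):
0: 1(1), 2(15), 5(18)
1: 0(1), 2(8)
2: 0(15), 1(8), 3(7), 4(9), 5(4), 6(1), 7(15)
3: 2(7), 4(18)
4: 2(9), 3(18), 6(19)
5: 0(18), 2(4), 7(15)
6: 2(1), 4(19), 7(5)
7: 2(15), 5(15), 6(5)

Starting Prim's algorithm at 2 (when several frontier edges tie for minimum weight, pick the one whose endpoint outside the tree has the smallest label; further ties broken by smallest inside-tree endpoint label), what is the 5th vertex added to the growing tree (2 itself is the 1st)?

3

Prim's algorithm from 2:
Step 1: cheapest edge leaving the tree is 2–6 (1); add 6.
Step 2: cheapest edge leaving the tree is 2–5 (4); add 5.
Step 3: cheapest edge leaving the tree is 6–7 (5); add 7.
Step 4: cheapest edge leaving the tree is 2–3 (7); add 3.
Step 5: cheapest edge leaving the tree is 1–2 (8); add 1.
Step 6: cheapest edge leaving the tree is 0–1 (1); add 0.
Step 7: cheapest edge leaving the tree is 2–4 (9); add 4.
Vertex order: 2, 6, 5, 7, 3, 1, 0, 4. The 5th vertex is 3.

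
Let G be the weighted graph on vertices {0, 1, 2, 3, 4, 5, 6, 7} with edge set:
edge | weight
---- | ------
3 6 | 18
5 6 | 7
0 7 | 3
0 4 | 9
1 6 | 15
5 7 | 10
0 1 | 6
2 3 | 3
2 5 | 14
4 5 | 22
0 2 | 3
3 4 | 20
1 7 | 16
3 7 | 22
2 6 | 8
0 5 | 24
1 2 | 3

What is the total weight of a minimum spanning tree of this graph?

36

Sort edges by weight, then run Kruskal:
0 2 (3): add — endpoints in different components.
0 7 (3): add — endpoints in different components.
1 2 (3): add — endpoints in different components.
2 3 (3): add — endpoints in different components.
0 1 (6): skip — 0 and 1 already connected.
5 6 (7): add — endpoints in different components.
2 6 (8): add — endpoints in different components.
0 4 (9): add — endpoints in different components.
MST edges: 0 2, 0 7, 1 2, 2 3, 5 6, 2 6, 0 4; total weight 3+3+3+3+7+8+9 = 36.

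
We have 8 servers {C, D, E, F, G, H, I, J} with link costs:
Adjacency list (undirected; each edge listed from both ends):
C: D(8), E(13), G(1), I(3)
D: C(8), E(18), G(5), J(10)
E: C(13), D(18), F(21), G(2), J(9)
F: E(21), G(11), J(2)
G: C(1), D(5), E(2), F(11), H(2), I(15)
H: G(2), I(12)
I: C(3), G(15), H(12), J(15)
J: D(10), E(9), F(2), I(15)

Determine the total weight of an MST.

Prim, starting at I.
Step 1: cheapest edge leaving the tree is C I (3); add C.
Step 2: cheapest edge leaving the tree is C G (1); add G.
Step 3: cheapest edge leaving the tree is E G (2); add E.
Step 4: cheapest edge leaving the tree is G H (2); add H.
Step 5: cheapest edge leaving the tree is D G (5); add D.
Step 6: cheapest edge leaving the tree is E J (9); add J.
Step 7: cheapest edge leaving the tree is F J (2); add F.
MST edges: C I, C G, E G, G H, D G, E J, F J; total weight 3+1+2+2+5+9+2 = 24.

24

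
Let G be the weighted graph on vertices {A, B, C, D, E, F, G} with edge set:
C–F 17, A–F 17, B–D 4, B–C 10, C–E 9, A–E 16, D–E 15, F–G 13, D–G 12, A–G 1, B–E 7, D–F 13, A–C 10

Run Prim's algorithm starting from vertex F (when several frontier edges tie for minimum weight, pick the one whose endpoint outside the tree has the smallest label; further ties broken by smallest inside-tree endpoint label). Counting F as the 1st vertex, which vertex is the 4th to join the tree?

E

Prim's algorithm from F:
Step 1: frontier [D–F 13, F–G 13, A–F 17, C–F 17] → take D–F (13); add D.
Step 2: frontier [B–D 4, D–G 12, D–E 15, F–G 13, A–F 17, C–F 17] → take B–D (4); add B.
Step 3: frontier [B–E 7, B–C 10, D–G 12, D–E 15, F–G 13, A–F 17, C–F 17] → take B–E (7); add E.
Step 4: frontier [B–C 10, D–G 12, C–E 9, A–E 16, F–G 13, A–F 17, C–F 17] → take C–E (9); add C.
Step 5: frontier [A–C 10, D–G 12, A–E 16, F–G 13, A–F 17] → take A–C (10); add A.
Step 6: frontier [A–G 1, D–G 12, F–G 13] → take A–G (1); add G.
Vertex order: F, D, B, E, C, A, G. The 4th vertex is E.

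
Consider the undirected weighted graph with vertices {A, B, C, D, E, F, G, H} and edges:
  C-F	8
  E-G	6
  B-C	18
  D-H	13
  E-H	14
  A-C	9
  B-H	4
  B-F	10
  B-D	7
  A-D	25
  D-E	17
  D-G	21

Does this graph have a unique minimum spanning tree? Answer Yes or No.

Kruskal's algorithm — process edges by increasing weight (ties by edge label):
B-H (4): add — endpoints in different components.
E-G (6): add — endpoints in different components.
B-D (7): add — endpoints in different components.
C-F (8): add — endpoints in different components.
A-C (9): add — endpoints in different components.
B-F (10): add — endpoints in different components.
D-H (13): skip — D and H already connected.
E-H (14): add — endpoints in different components.
Every non-tree edge has weight strictly greater than the heaviest edge on the tree path between its endpoints, so the MST is unique.

Yes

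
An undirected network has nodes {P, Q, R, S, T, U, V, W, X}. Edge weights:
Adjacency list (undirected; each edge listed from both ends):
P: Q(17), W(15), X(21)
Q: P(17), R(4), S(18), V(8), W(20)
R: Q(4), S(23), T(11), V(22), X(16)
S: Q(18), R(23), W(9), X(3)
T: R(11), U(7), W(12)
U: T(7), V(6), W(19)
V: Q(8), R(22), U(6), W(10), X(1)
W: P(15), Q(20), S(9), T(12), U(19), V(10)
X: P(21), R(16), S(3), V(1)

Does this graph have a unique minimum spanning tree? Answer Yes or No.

Kruskal: consider edges lightest-first.
V-X (1): add — endpoints in different components.
S-X (3): add — endpoints in different components.
Q-R (4): add — endpoints in different components.
U-V (6): add — endpoints in different components.
T-U (7): add — endpoints in different components.
Q-V (8): add — endpoints in different components.
S-W (9): add — endpoints in different components.
V-W (10): skip — W and V already connected.
R-T (11): skip — R and T already connected.
T-W (12): skip — T and W already connected.
P-W (15): add — endpoints in different components.
Every non-tree edge has weight strictly greater than the heaviest edge on the tree path between its endpoints, so the MST is unique.

Yes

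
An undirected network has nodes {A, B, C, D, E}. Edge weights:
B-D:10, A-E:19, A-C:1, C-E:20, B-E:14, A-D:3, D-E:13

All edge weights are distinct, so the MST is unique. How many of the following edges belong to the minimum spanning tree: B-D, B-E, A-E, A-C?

2

Sort edges by weight, then run Kruskal:
A-C (1): add — endpoints in different components.
A-D (3): add — endpoints in different components.
B-D (10): add — endpoints in different components.
D-E (13): add — endpoints in different components.
MST edge set: {A-C, A-D, B-D, D-E}.
Of the listed edges, {B-D, A-C} are in the MST → 2.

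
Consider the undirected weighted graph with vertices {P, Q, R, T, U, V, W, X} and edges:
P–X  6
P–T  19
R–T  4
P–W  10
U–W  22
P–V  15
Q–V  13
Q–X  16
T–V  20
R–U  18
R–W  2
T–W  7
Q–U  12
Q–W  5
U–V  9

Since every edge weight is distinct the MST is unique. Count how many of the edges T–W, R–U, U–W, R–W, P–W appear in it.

2

Kruskal: consider edges lightest-first.
R–W (2): add — endpoints in different components.
R–T (4): add — endpoints in different components.
Q–W (5): add — endpoints in different components.
P–X (6): add — endpoints in different components.
T–W (7): skip — T and W already connected.
U–V (9): add — endpoints in different components.
P–W (10): add — endpoints in different components.
Q–U (12): add — endpoints in different components.
MST edge set: {R–W, R–T, Q–W, P–X, U–V, P–W, Q–U}.
Of the listed edges, {R–W, P–W} are in the MST → 2.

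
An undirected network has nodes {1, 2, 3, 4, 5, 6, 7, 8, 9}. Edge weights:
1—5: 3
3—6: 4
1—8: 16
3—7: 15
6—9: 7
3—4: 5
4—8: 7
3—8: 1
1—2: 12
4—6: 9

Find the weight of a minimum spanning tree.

63

Grow the tree from 2 using Prim:
Step 1: frontier [1—2 12] → take 1—2 (12); add 1.
Step 2: frontier [1—5 3, 1—8 16] → take 1—5 (3); add 5.
Step 3: frontier [1—8 16] → take 1—8 (16); add 8.
Step 4: frontier [3—8 1, 4—8 7] → take 3—8 (1); add 3.
Step 5: frontier [3—6 4, 3—4 5, 3—7 15, 4—8 7] → take 3—6 (4); add 6.
Step 6: frontier [3—4 5, 3—7 15, 6—9 7, 4—6 9, 4—8 7] → take 3—4 (5); add 4.
Step 7: frontier [3—7 15, 6—9 7] → take 6—9 (7); add 9.
Step 8: frontier [3—7 15] → take 3—7 (15); add 7.
MST edges: 1—2, 1—5, 1—8, 3—8, 3—6, 3—4, 6—9, 3—7; total weight 12+3+16+1+4+5+7+15 = 63.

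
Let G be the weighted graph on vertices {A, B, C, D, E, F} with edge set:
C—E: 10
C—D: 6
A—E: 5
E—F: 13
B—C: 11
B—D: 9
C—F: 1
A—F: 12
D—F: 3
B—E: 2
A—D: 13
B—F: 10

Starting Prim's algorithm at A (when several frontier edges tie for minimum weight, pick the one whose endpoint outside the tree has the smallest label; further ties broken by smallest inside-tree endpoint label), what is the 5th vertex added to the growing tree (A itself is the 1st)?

F

Grow the tree from A using Prim:
Step 1: cheapest edge leaving the tree is A—E (5); add E.
Step 2: cheapest edge leaving the tree is B—E (2); add B.
Step 3: cheapest edge leaving the tree is B—D (9); add D.
Step 4: cheapest edge leaving the tree is D—F (3); add F.
Step 5: cheapest edge leaving the tree is C—F (1); add C.
Vertex order: A, E, B, D, F, C. The 5th vertex is F.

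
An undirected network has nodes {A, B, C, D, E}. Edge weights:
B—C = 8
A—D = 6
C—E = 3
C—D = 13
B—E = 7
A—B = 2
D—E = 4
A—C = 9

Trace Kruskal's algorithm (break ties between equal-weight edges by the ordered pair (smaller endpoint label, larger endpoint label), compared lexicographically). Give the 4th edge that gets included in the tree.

A-D

Kruskal: consider edges lightest-first.
A—B (2): add. Components now {A,B} {C} {D} {E}
C—E (3): add. Components now {A,B} {C,E} {D}
D—E (4): add. Components now {A,B} {C,D,E}
A—D (6): add. Components now {A,B,C,D,E}
The 4th edge added is A—D.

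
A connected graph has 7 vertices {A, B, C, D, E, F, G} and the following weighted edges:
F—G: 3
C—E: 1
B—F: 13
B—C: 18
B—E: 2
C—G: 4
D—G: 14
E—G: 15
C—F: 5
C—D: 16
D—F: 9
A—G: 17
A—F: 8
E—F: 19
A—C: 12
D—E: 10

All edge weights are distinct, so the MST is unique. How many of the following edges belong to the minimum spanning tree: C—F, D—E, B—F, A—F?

1

Sort edges by weight, then run Kruskal:
C—E (1): add. Components now {A} {B} {C,E} {D} {F} {G}
B—E (2): add. Components now {A} {B,C,E} {D} {F} {G}
F—G (3): add. Components now {A} {B,C,E} {D} {F,G}
C—G (4): add. Components now {A} {B,C,E,F,G} {D}
C—F (5): skip — C and F already connected.
A—F (8): add. Components now {A,B,C,E,F,G} {D}
D—F (9): add. Components now {A,B,C,D,E,F,G}
MST edge set: {C—E, B—E, F—G, C—G, A—F, D—F}.
Of the listed edges, {A—F} are in the MST → 1.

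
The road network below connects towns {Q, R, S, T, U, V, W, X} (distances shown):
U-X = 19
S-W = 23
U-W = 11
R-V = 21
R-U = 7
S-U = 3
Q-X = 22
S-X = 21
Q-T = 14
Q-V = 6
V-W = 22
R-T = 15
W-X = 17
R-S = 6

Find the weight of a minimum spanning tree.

Prim's algorithm from U:
Step 1: frontier [S-U 3, R-U 7, U-W 11, U-X 19] → take S-U (3); add S.
Step 2: frontier [R-S 6, S-X 21, S-W 23, R-U 7, U-W 11, U-X 19] → take R-S (6); add R.
Step 3: frontier [R-T 15, R-V 21, S-X 21, S-W 23, U-W 11, U-X 19] → take U-W (11); add W.
Step 4: frontier [R-T 15, R-V 21, S-X 21, U-X 19, W-X 17, V-W 22] → take R-T (15); add T.
Step 5: frontier [R-V 21, S-X 21, Q-T 14, U-X 19, W-X 17, V-W 22] → take Q-T (14); add Q.
Step 6: frontier [Q-V 6, Q-X 22, R-V 21, S-X 21, U-X 19, W-X 17, V-W 22] → take Q-V (6); add V.
Step 7: frontier [Q-X 22, S-X 21, U-X 19, W-X 17] → take W-X (17); add X.
MST edges: S-U, R-S, U-W, R-T, Q-T, Q-V, W-X; total weight 3+6+11+15+14+6+17 = 72.

72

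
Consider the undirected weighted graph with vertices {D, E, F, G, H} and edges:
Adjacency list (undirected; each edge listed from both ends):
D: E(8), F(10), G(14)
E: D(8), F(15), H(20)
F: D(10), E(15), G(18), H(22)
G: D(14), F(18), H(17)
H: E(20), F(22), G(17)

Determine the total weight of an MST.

49

Grow the tree from E using Prim:
Step 1: frontier [D–E 8, E–F 15, E–H 20] → take D–E (8); add D.
Step 2: frontier [D–F 10, D–G 14, E–F 15, E–H 20] → take D–F (10); add F.
Step 3: frontier [D–G 14, E–H 20, F–G 18, F–H 22] → take D–G (14); add G.
Step 4: frontier [E–H 20, F–H 22, G–H 17] → take G–H (17); add H.
MST edges: D–E, D–F, D–G, G–H; total weight 8+10+14+17 = 49.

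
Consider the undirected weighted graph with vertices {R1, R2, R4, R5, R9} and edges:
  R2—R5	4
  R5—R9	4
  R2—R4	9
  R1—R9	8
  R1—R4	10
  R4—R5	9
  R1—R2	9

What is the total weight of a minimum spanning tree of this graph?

Sort edges by weight, then run Kruskal:
R2—R5 (4): add. Components now {R2,R5} {R9} {R4} {R1}
R5—R9 (4): add. Components now {R2,R5,R9} {R4} {R1}
R1—R9 (8): add. Components now {R1,R2,R5,R9} {R4}
R1—R2 (9): skip — R2 and R1 already connected.
R2—R4 (9): add. Components now {R1,R2,R4,R5,R9}
MST edges: R2—R5, R5—R9, R1—R9, R2—R4; total weight 4+4+8+9 = 25.

25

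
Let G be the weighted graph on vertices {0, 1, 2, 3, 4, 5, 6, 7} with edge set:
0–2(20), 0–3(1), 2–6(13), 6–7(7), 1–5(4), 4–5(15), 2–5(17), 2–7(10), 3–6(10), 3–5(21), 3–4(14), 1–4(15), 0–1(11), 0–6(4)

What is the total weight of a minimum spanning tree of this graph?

51

Prim's algorithm from 3:
Step 1: frontier [0–3 1, 3–6 10, 3–4 14, 3–5 21] → take 0–3 (1); add 0.
Step 2: frontier [0–6 4, 0–1 11, 0–2 20, 3–6 10, 3–4 14, 3–5 21] → take 0–6 (4); add 6.
Step 3: frontier [0–1 11, 0–2 20, 3–4 14, 3–5 21, 6–7 7, 2–6 13] → take 6–7 (7); add 7.
Step 4: frontier [0–1 11, 0–2 20, 3–4 14, 3–5 21, 2–6 13, 2–7 10] → take 2–7 (10); add 2.
Step 5: frontier [0–1 11, 2–5 17, 3–4 14, 3–5 21] → take 0–1 (11); add 1.
Step 6: frontier [1–5 4, 1–4 15, 2–5 17, 3–4 14, 3–5 21] → take 1–5 (4); add 5.
Step 7: frontier [1–4 15, 3–4 14, 4–5 15] → take 3–4 (14); add 4.
MST edges: 0–3, 0–6, 6–7, 2–7, 0–1, 1–5, 3–4; total weight 1+4+7+10+11+4+14 = 51.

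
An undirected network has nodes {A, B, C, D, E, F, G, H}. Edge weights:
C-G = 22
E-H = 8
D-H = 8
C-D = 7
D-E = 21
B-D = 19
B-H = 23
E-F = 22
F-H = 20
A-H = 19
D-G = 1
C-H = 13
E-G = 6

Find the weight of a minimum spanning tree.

Prim's algorithm from C:
Step 1: frontier [C-D 7, C-H 13, C-G 22] → take C-D (7); add D.
Step 2: frontier [C-H 13, C-G 22, D-G 1, D-H 8, B-D 19, D-E 21] → take D-G (1); add G.
Step 3: frontier [C-H 13, D-H 8, B-D 19, D-E 21, E-G 6] → take E-G (6); add E.
Step 4: frontier [C-H 13, D-H 8, B-D 19, E-H 8, E-F 22] → take D-H (8); add H.
Step 5: frontier [B-D 19, E-F 22, A-H 19, F-H 20, B-H 23] → take A-H (19); add A.
Step 6: frontier [B-D 19, E-F 22, F-H 20, B-H 23] → take B-D (19); add B.
Step 7: frontier [E-F 22, F-H 20] → take F-H (20); add F.
MST edges: C-D, D-G, E-G, D-H, A-H, B-D, F-H; total weight 7+1+6+8+19+19+20 = 80.

80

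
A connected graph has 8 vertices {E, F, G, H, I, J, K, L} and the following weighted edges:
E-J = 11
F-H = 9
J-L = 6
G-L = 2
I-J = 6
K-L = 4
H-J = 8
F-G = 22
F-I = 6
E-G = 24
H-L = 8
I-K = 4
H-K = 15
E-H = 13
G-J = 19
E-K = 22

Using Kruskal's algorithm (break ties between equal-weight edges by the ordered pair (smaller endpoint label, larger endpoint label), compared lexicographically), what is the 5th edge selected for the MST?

I-J

Kruskal's algorithm — process edges by increasing weight (ties by edge label):
G-L (2): add — endpoints in different components.
I-K (4): add — endpoints in different components.
K-L (4): add — endpoints in different components.
F-I (6): add — endpoints in different components.
I-J (6): add — endpoints in different components.
J-L (6): skip — J and L already connected.
H-J (8): add — endpoints in different components.
H-L (8): skip — H and L already connected.
F-H (9): skip — F and H already connected.
E-J (11): add — endpoints in different components.
The 5th edge added is I-J.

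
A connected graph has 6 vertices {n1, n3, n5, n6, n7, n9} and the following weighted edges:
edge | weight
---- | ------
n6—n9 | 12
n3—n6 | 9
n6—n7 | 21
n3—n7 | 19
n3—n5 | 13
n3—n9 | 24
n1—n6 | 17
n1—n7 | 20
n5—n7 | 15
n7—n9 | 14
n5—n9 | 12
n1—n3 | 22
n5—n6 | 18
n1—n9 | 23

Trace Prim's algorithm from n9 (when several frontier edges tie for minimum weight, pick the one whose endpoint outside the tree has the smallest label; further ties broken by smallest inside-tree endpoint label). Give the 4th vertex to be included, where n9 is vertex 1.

n3

Grow the tree from n9 using Prim:
Step 1: frontier [n5—n9 12, n6—n9 12, n7—n9 14, n1—n9 23, n3—n9 24] → take n5—n9 (12); add n5.
Step 2: frontier [n3—n5 13, n5—n7 15, n5—n6 18, n6—n9 12, n7—n9 14, n1—n9 23, n3—n9 24] → take n6—n9 (12); add n6.
Step 3: frontier [n3—n5 13, n5—n7 15, n3—n6 9, n1—n6 17, n6—n7 21, n7—n9 14, n1—n9 23, n3—n9 24] → take n3—n6 (9); add n3.
Step 4: frontier [n3—n7 19, n1—n3 22, n5—n7 15, n1—n6 17, n6—n7 21, n7—n9 14, n1—n9 23] → take n7—n9 (14); add n7.
Step 5: frontier [n1—n3 22, n1—n6 17, n1—n7 20, n1—n9 23] → take n1—n6 (17); add n1.
Vertex order: n9, n5, n6, n3, n7, n1. The 4th vertex is n3.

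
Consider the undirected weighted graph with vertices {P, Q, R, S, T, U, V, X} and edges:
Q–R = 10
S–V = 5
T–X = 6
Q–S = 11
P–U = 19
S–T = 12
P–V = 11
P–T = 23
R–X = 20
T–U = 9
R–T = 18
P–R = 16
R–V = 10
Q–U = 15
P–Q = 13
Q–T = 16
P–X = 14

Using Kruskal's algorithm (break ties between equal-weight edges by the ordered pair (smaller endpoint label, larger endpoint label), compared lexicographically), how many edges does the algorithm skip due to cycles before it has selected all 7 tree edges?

1

Kruskal: consider edges lightest-first.
S–V (5): add — endpoints in different components.
T–X (6): add — endpoints in different components.
T–U (9): add — endpoints in different components.
Q–R (10): add — endpoints in different components.
R–V (10): add — endpoints in different components.
P–V (11): add — endpoints in different components.
Q–S (11): skip — S and Q already connected.
S–T (12): add — endpoints in different components.
Edges rejected before the tree was complete: 1.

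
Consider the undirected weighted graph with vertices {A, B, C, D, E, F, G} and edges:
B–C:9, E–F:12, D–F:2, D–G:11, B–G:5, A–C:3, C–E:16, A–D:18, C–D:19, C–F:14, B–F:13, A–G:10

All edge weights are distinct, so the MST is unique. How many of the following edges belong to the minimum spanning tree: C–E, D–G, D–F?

Kruskal: consider edges lightest-first.
D–F (2): add — endpoints in different components.
A–C (3): add — endpoints in different components.
B–G (5): add — endpoints in different components.
B–C (9): add — endpoints in different components.
A–G (10): skip — A and G already connected.
D–G (11): add — endpoints in different components.
E–F (12): add — endpoints in different components.
MST edge set: {D–F, A–C, B–G, B–C, D–G, E–F}.
Of the listed edges, {D–G, D–F} are in the MST → 2.

2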